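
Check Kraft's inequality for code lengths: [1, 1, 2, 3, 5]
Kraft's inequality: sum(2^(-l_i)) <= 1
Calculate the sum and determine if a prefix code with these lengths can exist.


Sum = 2^(-1) + 2^(-1) + 2^(-2) + 2^(-3) + 2^(-5)
    = 0.5 + 0.5 + 0.25 + 0.125 + 0.03125
    = 45/32 = 1.40625
Since 1.40625 > 1, Kraft's inequality is NOT satisfied.
A prefix code with these lengths CANNOT exist.

Kraft sum = 1.40625. Not satisfied.


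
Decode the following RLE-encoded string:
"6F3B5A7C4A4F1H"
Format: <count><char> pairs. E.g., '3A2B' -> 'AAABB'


Expanding each <count><char> pair:
  6F -> 'FFFFFF'
  3B -> 'BBB'
  5A -> 'AAAAA'
  7C -> 'CCCCCCC'
  4A -> 'AAAA'
  4F -> 'FFFF'
  1H -> 'H'

Decoded = FFFFFFBBBAAAAACCCCCCCAAAAFFFFH


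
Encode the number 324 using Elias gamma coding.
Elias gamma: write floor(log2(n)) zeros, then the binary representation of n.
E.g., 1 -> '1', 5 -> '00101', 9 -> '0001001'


num_bits = floor(log2(324)) + 1 = 9
leading_zeros = num_bits - 1 = 8
binary(324) = 101000100

Elias gamma(324) = '00000000' + '101000100' = 00000000101000100 (17 bits)


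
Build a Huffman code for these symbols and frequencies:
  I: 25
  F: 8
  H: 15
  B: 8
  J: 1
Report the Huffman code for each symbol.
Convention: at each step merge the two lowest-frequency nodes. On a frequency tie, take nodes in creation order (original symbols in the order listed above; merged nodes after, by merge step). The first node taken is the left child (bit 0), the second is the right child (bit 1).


Huffman tree construction:
Step 1: Merge J(1) + F(8) = 9
Step 2: Merge B(8) + (J+F)(9) = 17
Step 3: Merge H(15) + (B+(J+F))(17) = 32
Step 4: Merge I(25) + (H+(B+(J+F)))(32) = 57
Read each symbol's code off the tree from the root (left child = 0, right child = 1).

Codes:
  I: 0 (length 1)
  F: 1111 (length 4)
  H: 10 (length 2)
  B: 110 (length 3)
  J: 1110 (length 4)
Average code length: 115/57 = 2.0175 bits/symbol


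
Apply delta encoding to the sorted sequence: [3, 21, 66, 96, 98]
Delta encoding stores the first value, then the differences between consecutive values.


First value: 3
Deltas:
  21 - 3 = 18
  66 - 21 = 45
  96 - 66 = 30
  98 - 96 = 2


Delta encoded: [3, 18, 45, 30, 2]


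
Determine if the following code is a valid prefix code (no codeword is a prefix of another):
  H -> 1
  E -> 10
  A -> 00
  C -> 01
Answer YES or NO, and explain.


Checking each pair (does one codeword prefix another?):
  H='1' vs E='10': prefix -- VIOLATION

NO -- this is NOT a valid prefix code. H (1) is a prefix of E (10).


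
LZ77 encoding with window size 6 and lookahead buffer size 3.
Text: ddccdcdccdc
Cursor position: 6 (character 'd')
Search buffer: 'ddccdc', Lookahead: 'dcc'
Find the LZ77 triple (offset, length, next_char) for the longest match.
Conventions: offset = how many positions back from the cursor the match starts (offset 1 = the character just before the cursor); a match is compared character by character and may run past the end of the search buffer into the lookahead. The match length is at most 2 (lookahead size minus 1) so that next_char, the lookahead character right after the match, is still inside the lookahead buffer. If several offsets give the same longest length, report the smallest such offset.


Try each offset into the search buffer:
  offset=1 (pos 5, char 'c'): match length 0
  offset=2 (pos 4, char 'd'): match length 2
  offset=3 (pos 3, char 'c'): match length 0
  offset=4 (pos 2, char 'c'): match length 0
  offset=5 (pos 1, char 'd'): match length 2
  offset=6 (pos 0, char 'd'): match length 1
Longest match has length 2, found at offsets 2, 5; take the smallest, offset 2.
next_char = character at position 6 + 2 = 8 -> 'c'

Best match: offset=2, length=2 (matching 'dc' starting at position 4)
LZ77 triple: (2, 2, 'c')


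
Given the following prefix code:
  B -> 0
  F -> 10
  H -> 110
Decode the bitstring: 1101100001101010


Decoding step by step:
Bits 110 -> H
Bits 110 -> H
Bits 0 -> B
Bits 0 -> B
Bits 0 -> B
Bits 110 -> H
Bits 10 -> F
Bits 10 -> F


Decoded message: HHBBBHFF


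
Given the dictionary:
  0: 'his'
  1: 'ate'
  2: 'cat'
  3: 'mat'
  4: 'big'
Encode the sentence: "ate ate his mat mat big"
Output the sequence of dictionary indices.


Look up each word in the dictionary:
  'ate' -> 1
  'ate' -> 1
  'his' -> 0
  'mat' -> 3
  'mat' -> 3
  'big' -> 4

Encoded: [1, 1, 0, 3, 3, 4]


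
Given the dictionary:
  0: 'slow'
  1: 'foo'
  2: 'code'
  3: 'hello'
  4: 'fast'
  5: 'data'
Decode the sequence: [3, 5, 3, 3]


Look up each index in the dictionary:
  3 -> 'hello'
  5 -> 'data'
  3 -> 'hello'
  3 -> 'hello'

Decoded: "hello data hello hello"


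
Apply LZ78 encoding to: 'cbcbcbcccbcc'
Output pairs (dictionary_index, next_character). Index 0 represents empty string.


LZ78 encoding steps:
Dictionary: {0: ''}
Step 1: w='' (idx 0), next='c' -> output (0, 'c'), add 'c' as idx 1
Step 2: w='' (idx 0), next='b' -> output (0, 'b'), add 'b' as idx 2
Step 3: w='c' (idx 1), next='b' -> output (1, 'b'), add 'cb' as idx 3
Step 4: w='cb' (idx 3), next='c' -> output (3, 'c'), add 'cbc' as idx 4
Step 5: w='c' (idx 1), next='c' -> output (1, 'c'), add 'cc' as idx 5
Step 6: w='b' (idx 2), next='c' -> output (2, 'c'), add 'bc' as idx 6
Step 7: w='c' (idx 1), end of input -> output (1, '')


Encoded: [(0, 'c'), (0, 'b'), (1, 'b'), (3, 'c'), (1, 'c'), (2, 'c'), (1, '')]


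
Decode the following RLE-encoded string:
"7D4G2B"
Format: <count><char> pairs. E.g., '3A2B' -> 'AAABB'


Expanding each <count><char> pair:
  7D -> 'DDDDDDD'
  4G -> 'GGGG'
  2B -> 'BB'

Decoded = DDDDDDDGGGGBB


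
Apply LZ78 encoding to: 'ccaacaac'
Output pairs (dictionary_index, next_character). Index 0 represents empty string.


LZ78 encoding steps:
Dictionary: {0: ''}
Step 1: w='' (idx 0), next='c' -> output (0, 'c'), add 'c' as idx 1
Step 2: w='c' (idx 1), next='a' -> output (1, 'a'), add 'ca' as idx 2
Step 3: w='' (idx 0), next='a' -> output (0, 'a'), add 'a' as idx 3
Step 4: w='ca' (idx 2), next='a' -> output (2, 'a'), add 'caa' as idx 4
Step 5: w='c' (idx 1), end of input -> output (1, '')


Encoded: [(0, 'c'), (1, 'a'), (0, 'a'), (2, 'a'), (1, '')]


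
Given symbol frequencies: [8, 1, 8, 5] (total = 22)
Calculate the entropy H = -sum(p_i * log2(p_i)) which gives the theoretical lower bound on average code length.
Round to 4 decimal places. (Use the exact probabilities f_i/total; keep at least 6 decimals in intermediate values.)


Per-symbol terms -p_i * log2(p_i) with p_i = f_i/22:
  p = 8/22 = 0.363636: log2(p) = -1.459432, -p*log2(p) = 0.530702
  p = 1/22 = 0.045455: log2(p) = -4.459432, -p*log2(p) = 0.202701
  p = 8/22 = 0.363636: log2(p) = -1.459432, -p*log2(p) = 0.530702
  p = 5/22 = 0.227273: log2(p) = -2.137504, -p*log2(p) = 0.485796
H = 0.530702 + 0.202701 + 0.530702 + 0.485796 = 1.749901

H = 1.7499 bits/symbol


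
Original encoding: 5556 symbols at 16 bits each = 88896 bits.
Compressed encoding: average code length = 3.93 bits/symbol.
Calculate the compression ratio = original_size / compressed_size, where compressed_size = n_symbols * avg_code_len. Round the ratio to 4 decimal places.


original_size = n_symbols * orig_bits = 5556 * 16 = 88896 bits
compressed_size = n_symbols * avg_code_len = 5556 * 3.93 = 21835.08 bits
ratio = original_size / compressed_size = 88896 / 21835.08 = 4.0712

Compression ratio = 4.0712


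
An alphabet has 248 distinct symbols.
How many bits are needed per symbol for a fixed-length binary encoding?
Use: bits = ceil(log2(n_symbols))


log2(248) = 7.9542
Bracket: 2^7 = 128 < 248 <= 2^8 = 256
So ceil(log2(248)) = 8

bits = ceil(log2(248)) = ceil(7.9542) = 8 bits


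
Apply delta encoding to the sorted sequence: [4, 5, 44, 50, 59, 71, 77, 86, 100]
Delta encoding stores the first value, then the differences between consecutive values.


First value: 4
Deltas:
  5 - 4 = 1
  44 - 5 = 39
  50 - 44 = 6
  59 - 50 = 9
  71 - 59 = 12
  77 - 71 = 6
  86 - 77 = 9
  100 - 86 = 14


Delta encoded: [4, 1, 39, 6, 9, 12, 6, 9, 14]


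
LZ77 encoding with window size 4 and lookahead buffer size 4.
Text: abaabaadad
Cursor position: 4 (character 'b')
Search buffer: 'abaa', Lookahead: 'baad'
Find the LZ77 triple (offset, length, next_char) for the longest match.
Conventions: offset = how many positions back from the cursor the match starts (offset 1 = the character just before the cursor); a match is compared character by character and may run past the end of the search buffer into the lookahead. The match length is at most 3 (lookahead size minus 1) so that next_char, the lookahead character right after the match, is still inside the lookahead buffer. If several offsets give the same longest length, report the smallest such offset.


Try each offset into the search buffer:
  offset=1 (pos 3, char 'a'): match length 0
  offset=2 (pos 2, char 'a'): match length 0
  offset=3 (pos 1, char 'b'): match length 3
  offset=4 (pos 0, char 'a'): match length 0
Longest match has length 3 at offset 3.
next_char = character at position 4 + 3 = 7 -> 'd'

Best match: offset=3, length=3 (matching 'baa' starting at position 1)
LZ77 triple: (3, 3, 'd')


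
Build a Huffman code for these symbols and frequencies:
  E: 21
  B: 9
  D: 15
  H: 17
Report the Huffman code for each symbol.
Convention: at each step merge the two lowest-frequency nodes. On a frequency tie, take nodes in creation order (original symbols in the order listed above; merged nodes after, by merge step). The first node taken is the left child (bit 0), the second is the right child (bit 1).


Huffman tree construction:
Step 1: Merge B(9) + D(15) = 24
Step 2: Merge H(17) + E(21) = 38
Step 3: Merge (B+D)(24) + (H+E)(38) = 62
Read each symbol's code off the tree from the root (left child = 0, right child = 1).

Codes:
  E: 11 (length 2)
  B: 00 (length 2)
  D: 01 (length 2)
  H: 10 (length 2)
Average code length: 124/62 = 2.0000 bits/symbol


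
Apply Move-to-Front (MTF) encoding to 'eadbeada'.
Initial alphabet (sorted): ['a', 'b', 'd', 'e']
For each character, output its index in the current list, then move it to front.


MTF encoding:
'e': index 3 in ['a', 'b', 'd', 'e'] -> ['e', 'a', 'b', 'd']
'a': index 1 in ['e', 'a', 'b', 'd'] -> ['a', 'e', 'b', 'd']
'd': index 3 in ['a', 'e', 'b', 'd'] -> ['d', 'a', 'e', 'b']
'b': index 3 in ['d', 'a', 'e', 'b'] -> ['b', 'd', 'a', 'e']
'e': index 3 in ['b', 'd', 'a', 'e'] -> ['e', 'b', 'd', 'a']
'a': index 3 in ['e', 'b', 'd', 'a'] -> ['a', 'e', 'b', 'd']
'd': index 3 in ['a', 'e', 'b', 'd'] -> ['d', 'a', 'e', 'b']
'a': index 1 in ['d', 'a', 'e', 'b'] -> ['a', 'd', 'e', 'b']


Output: [3, 1, 3, 3, 3, 3, 3, 1]


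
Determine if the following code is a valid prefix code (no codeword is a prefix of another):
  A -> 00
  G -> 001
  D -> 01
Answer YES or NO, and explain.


Checking each pair (does one codeword prefix another?):
  A='00' vs G='001': prefix -- VIOLATION

NO -- this is NOT a valid prefix code. A (00) is a prefix of G (001).


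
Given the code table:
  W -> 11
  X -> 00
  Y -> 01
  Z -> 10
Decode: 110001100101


Decoding:
11 -> W
00 -> X
01 -> Y
10 -> Z
01 -> Y
01 -> Y


Result: WXYZYY


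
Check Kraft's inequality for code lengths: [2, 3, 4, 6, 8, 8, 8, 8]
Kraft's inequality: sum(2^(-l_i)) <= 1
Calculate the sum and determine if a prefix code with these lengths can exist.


Sum = 2^(-2) + 2^(-3) + 2^(-4) + 2^(-6) + 2^(-8) + 2^(-8) + 2^(-8) + 2^(-8)
    = 0.25 + 0.125 + 0.0625 + 0.015625 + 0.00390625 + 0.00390625 + 0.00390625 + 0.00390625
    = 120/256 = 0.46875
Since 0.46875 <= 1, Kraft's inequality IS satisfied.
A prefix code with these lengths CAN exist.

Kraft sum = 0.46875. Satisfied.


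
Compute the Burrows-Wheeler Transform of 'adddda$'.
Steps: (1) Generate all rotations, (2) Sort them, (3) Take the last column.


Rotations (sorted):
  0: $adddda -> last char: a
  1: a$adddd -> last char: d
  2: adddda$ -> last char: $
  3: da$addd -> last char: d
  4: dda$add -> last char: d
  5: ddda$ad -> last char: d
  6: dddda$a -> last char: a


BWT = ad$ddda


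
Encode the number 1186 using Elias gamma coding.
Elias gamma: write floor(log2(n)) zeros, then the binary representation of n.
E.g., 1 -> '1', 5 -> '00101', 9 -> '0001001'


num_bits = floor(log2(1186)) + 1 = 11
leading_zeros = num_bits - 1 = 10
binary(1186) = 10010100010

Elias gamma(1186) = '0000000000' + '10010100010' = 000000000010010100010 (21 bits)


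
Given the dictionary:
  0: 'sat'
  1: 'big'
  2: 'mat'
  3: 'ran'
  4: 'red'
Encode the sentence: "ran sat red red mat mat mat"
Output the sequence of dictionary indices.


Look up each word in the dictionary:
  'ran' -> 3
  'sat' -> 0
  'red' -> 4
  'red' -> 4
  'mat' -> 2
  'mat' -> 2
  'mat' -> 2

Encoded: [3, 0, 4, 4, 2, 2, 2]


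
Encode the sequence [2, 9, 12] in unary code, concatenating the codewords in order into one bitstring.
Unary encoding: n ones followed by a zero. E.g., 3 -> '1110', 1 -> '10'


Encode each number as n ones followed by a terminating 0:
  2 -> 110 (3 bits)
  9 -> 1111111110 (10 bits)
  12 -> 1111111111110 (13 bits)
Total length = 3 + 10 + 13 = 26 bits.

Unary([2, 9, 12]) = 11011111111101111111111110 (26 bits)


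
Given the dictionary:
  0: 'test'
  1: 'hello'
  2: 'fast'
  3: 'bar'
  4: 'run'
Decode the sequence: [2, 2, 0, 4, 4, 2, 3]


Look up each index in the dictionary:
  2 -> 'fast'
  2 -> 'fast'
  0 -> 'test'
  4 -> 'run'
  4 -> 'run'
  2 -> 'fast'
  3 -> 'bar'

Decoded: "fast fast test run run fast bar"


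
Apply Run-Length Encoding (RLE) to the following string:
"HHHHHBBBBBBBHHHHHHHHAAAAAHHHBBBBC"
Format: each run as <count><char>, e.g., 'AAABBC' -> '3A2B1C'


Scanning runs left to right:
  i=0: run of 'H' x 5 -> '5H'
  i=5: run of 'B' x 7 -> '7B'
  i=12: run of 'H' x 8 -> '8H'
  i=20: run of 'A' x 5 -> '5A'
  i=25: run of 'H' x 3 -> '3H'
  i=28: run of 'B' x 4 -> '4B'
  i=32: run of 'C' x 1 -> '1C'

RLE = 5H7B8H5A3H4B1C


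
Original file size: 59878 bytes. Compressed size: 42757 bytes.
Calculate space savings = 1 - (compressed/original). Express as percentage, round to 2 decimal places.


ratio = compressed/original = 42757/59878 = 0.714069
savings = 1 - ratio = 1 - 0.714069 = 0.285931
as a percentage: 0.285931 * 100 = 28.59%

Space savings = 1 - 42757/59878 = 28.59%


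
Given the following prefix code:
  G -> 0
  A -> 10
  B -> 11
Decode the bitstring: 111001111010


Decoding step by step:
Bits 11 -> B
Bits 10 -> A
Bits 0 -> G
Bits 11 -> B
Bits 11 -> B
Bits 0 -> G
Bits 10 -> A


Decoded message: BAGBBGA


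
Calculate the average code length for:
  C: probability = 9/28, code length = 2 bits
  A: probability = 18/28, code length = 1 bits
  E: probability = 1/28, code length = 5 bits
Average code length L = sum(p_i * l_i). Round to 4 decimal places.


Weighted contributions p_i * l_i:
  C: (9/28) * 2 = 18/28
  A: (18/28) * 1 = 18/28
  E: (1/28) * 5 = 5/28
Sum = (18 + 18 + 5)/28 = 41/28

L = 41/28 = 1.4643 bits/symbol


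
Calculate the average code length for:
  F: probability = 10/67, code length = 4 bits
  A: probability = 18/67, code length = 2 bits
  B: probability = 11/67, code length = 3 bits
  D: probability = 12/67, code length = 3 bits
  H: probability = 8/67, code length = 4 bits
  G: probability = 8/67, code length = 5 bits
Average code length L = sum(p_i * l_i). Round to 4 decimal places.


Weighted contributions p_i * l_i:
  F: (10/67) * 4 = 40/67
  A: (18/67) * 2 = 36/67
  B: (11/67) * 3 = 33/67
  D: (12/67) * 3 = 36/67
  H: (8/67) * 4 = 32/67
  G: (8/67) * 5 = 40/67
Sum = (40 + 36 + 33 + 36 + 32 + 40)/67 = 217/67

L = 217/67 = 3.2388 bits/symbol


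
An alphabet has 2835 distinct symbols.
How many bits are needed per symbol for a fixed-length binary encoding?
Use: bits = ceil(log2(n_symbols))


log2(2835) = 11.4691
Bracket: 2^11 = 2048 < 2835 <= 2^12 = 4096
So ceil(log2(2835)) = 12

bits = ceil(log2(2835)) = ceil(11.4691) = 12 bits


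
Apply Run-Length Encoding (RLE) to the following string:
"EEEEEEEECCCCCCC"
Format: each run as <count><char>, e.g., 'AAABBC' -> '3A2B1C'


Scanning runs left to right:
  i=0: run of 'E' x 8 -> '8E'
  i=8: run of 'C' x 7 -> '7C'

RLE = 8E7C


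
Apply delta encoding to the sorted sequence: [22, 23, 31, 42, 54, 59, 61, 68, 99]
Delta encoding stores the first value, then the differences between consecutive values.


First value: 22
Deltas:
  23 - 22 = 1
  31 - 23 = 8
  42 - 31 = 11
  54 - 42 = 12
  59 - 54 = 5
  61 - 59 = 2
  68 - 61 = 7
  99 - 68 = 31


Delta encoded: [22, 1, 8, 11, 12, 5, 2, 7, 31]


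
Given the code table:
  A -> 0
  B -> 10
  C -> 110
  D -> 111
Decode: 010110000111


Decoding:
0 -> A
10 -> B
110 -> C
0 -> A
0 -> A
0 -> A
111 -> D


Result: ABCAAAD


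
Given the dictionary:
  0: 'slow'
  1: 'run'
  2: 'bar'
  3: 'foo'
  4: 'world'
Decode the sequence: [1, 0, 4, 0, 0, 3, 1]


Look up each index in the dictionary:
  1 -> 'run'
  0 -> 'slow'
  4 -> 'world'
  0 -> 'slow'
  0 -> 'slow'
  3 -> 'foo'
  1 -> 'run'

Decoded: "run slow world slow slow foo run"


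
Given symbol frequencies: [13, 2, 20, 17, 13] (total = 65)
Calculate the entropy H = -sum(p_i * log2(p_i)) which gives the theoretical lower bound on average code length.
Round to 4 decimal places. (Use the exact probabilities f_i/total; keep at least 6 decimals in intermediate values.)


Per-symbol terms -p_i * log2(p_i) with p_i = f_i/65:
  p = 13/65 = 0.200000: log2(p) = -2.321928, -p*log2(p) = 0.464386
  p = 2/65 = 0.030769: log2(p) = -5.022368, -p*log2(p) = 0.154534
  p = 20/65 = 0.307692: log2(p) = -1.700440, -p*log2(p) = 0.523212
  p = 17/65 = 0.261538: log2(p) = -1.934905, -p*log2(p) = 0.506052
  p = 13/65 = 0.200000: log2(p) = -2.321928, -p*log2(p) = 0.464386
H = 0.464386 + 0.154534 + 0.523212 + 0.506052 + 0.464386 = 2.112570

H = 2.1126 bits/symbol


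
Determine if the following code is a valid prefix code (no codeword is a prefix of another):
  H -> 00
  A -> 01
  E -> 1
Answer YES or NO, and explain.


Checking each pair (does one codeword prefix another?):
  H='00' vs A='01': no prefix
  H='00' vs E='1': no prefix
  A='01' vs H='00': no prefix
  A='01' vs E='1': no prefix
  E='1' vs H='00': no prefix
  E='1' vs A='01': no prefix
No violation found over all pairs.

YES -- this is a valid prefix code. No codeword is a prefix of any other codeword.


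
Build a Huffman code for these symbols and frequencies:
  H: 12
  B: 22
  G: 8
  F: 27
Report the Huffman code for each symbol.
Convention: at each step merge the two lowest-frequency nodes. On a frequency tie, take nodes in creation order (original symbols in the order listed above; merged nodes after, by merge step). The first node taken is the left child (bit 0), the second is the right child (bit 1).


Huffman tree construction:
Step 1: Merge G(8) + H(12) = 20
Step 2: Merge (G+H)(20) + B(22) = 42
Step 3: Merge F(27) + ((G+H)+B)(42) = 69
Read each symbol's code off the tree from the root (left child = 0, right child = 1).

Codes:
  H: 101 (length 3)
  B: 11 (length 2)
  G: 100 (length 3)
  F: 0 (length 1)
Average code length: 131/69 = 1.8986 bits/symbol


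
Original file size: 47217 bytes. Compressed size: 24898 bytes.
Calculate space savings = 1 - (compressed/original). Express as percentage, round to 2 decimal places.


ratio = compressed/original = 24898/47217 = 0.52731
savings = 1 - ratio = 1 - 0.52731 = 0.47269
as a percentage: 0.47269 * 100 = 47.27%

Space savings = 1 - 24898/47217 = 47.27%


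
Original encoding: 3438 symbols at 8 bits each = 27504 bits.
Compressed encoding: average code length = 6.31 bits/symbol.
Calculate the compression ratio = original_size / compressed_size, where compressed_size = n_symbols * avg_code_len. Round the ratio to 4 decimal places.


original_size = n_symbols * orig_bits = 3438 * 8 = 27504 bits
compressed_size = n_symbols * avg_code_len = 3438 * 6.31 = 21693.78 bits
ratio = original_size / compressed_size = 27504 / 21693.78 = 1.2678

Compression ratio = 1.2678


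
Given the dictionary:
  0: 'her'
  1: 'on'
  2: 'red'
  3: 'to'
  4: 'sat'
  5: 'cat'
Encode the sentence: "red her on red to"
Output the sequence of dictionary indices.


Look up each word in the dictionary:
  'red' -> 2
  'her' -> 0
  'on' -> 1
  'red' -> 2
  'to' -> 3

Encoded: [2, 0, 1, 2, 3]


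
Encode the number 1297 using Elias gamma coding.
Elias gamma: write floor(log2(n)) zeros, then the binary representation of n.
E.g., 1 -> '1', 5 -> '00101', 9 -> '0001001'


num_bits = floor(log2(1297)) + 1 = 11
leading_zeros = num_bits - 1 = 10
binary(1297) = 10100010001

Elias gamma(1297) = '0000000000' + '10100010001' = 000000000010100010001 (21 bits)


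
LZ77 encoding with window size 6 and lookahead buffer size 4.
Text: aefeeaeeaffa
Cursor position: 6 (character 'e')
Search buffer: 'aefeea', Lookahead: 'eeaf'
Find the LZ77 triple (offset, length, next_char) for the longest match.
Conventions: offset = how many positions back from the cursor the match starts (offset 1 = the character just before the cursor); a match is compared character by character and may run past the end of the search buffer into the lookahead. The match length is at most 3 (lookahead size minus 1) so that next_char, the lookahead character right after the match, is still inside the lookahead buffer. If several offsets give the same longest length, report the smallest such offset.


Try each offset into the search buffer:
  offset=1 (pos 5, char 'a'): match length 0
  offset=2 (pos 4, char 'e'): match length 1
  offset=3 (pos 3, char 'e'): match length 3
  offset=4 (pos 2, char 'f'): match length 0
  offset=5 (pos 1, char 'e'): match length 1
  offset=6 (pos 0, char 'a'): match length 0
Longest match has length 3 at offset 3.
next_char = character at position 6 + 3 = 9 -> 'f'

Best match: offset=3, length=3 (matching 'eea' starting at position 3)
LZ77 triple: (3, 3, 'f')


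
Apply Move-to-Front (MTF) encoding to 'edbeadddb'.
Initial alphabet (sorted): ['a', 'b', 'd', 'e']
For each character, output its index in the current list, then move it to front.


MTF encoding:
'e': index 3 in ['a', 'b', 'd', 'e'] -> ['e', 'a', 'b', 'd']
'd': index 3 in ['e', 'a', 'b', 'd'] -> ['d', 'e', 'a', 'b']
'b': index 3 in ['d', 'e', 'a', 'b'] -> ['b', 'd', 'e', 'a']
'e': index 2 in ['b', 'd', 'e', 'a'] -> ['e', 'b', 'd', 'a']
'a': index 3 in ['e', 'b', 'd', 'a'] -> ['a', 'e', 'b', 'd']
'd': index 3 in ['a', 'e', 'b', 'd'] -> ['d', 'a', 'e', 'b']
'd': index 0 in ['d', 'a', 'e', 'b'] -> ['d', 'a', 'e', 'b']
'd': index 0 in ['d', 'a', 'e', 'b'] -> ['d', 'a', 'e', 'b']
'b': index 3 in ['d', 'a', 'e', 'b'] -> ['b', 'd', 'a', 'e']


Output: [3, 3, 3, 2, 3, 3, 0, 0, 3]


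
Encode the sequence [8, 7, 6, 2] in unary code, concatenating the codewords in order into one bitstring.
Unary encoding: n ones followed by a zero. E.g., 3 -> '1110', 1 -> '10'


Encode each number as n ones followed by a terminating 0:
  8 -> 111111110 (9 bits)
  7 -> 11111110 (8 bits)
  6 -> 1111110 (7 bits)
  2 -> 110 (3 bits)
Total length = 9 + 8 + 7 + 3 = 27 bits.

Unary([8, 7, 6, 2]) = 111111110111111101111110110 (27 bits)


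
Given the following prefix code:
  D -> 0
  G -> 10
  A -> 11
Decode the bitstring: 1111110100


Decoding step by step:
Bits 11 -> A
Bits 11 -> A
Bits 11 -> A
Bits 0 -> D
Bits 10 -> G
Bits 0 -> D


Decoded message: AAADGD


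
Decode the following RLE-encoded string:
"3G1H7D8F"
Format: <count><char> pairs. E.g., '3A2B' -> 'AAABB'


Expanding each <count><char> pair:
  3G -> 'GGG'
  1H -> 'H'
  7D -> 'DDDDDDD'
  8F -> 'FFFFFFFF'

Decoded = GGGHDDDDDDDFFFFFFFF


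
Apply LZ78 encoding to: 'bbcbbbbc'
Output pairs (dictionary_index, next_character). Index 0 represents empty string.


LZ78 encoding steps:
Dictionary: {0: ''}
Step 1: w='' (idx 0), next='b' -> output (0, 'b'), add 'b' as idx 1
Step 2: w='b' (idx 1), next='c' -> output (1, 'c'), add 'bc' as idx 2
Step 3: w='b' (idx 1), next='b' -> output (1, 'b'), add 'bb' as idx 3
Step 4: w='bb' (idx 3), next='c' -> output (3, 'c'), add 'bbc' as idx 4


Encoded: [(0, 'b'), (1, 'c'), (1, 'b'), (3, 'c')]


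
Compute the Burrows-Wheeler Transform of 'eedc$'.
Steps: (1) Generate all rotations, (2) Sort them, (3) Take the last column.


Rotations (sorted):
  0: $eedc -> last char: c
  1: c$eed -> last char: d
  2: dc$ee -> last char: e
  3: edc$e -> last char: e
  4: eedc$ -> last char: $


BWT = cdee$


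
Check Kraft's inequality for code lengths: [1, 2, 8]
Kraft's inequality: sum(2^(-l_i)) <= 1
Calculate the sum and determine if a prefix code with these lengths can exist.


Sum = 2^(-1) + 2^(-2) + 2^(-8)
    = 0.5 + 0.25 + 0.00390625
    = 193/256 = 0.75390625
Since 0.75390625 <= 1, Kraft's inequality IS satisfied.
A prefix code with these lengths CAN exist.

Kraft sum = 0.75390625. Satisfied.


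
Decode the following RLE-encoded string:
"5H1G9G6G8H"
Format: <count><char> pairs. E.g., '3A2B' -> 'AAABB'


Expanding each <count><char> pair:
  5H -> 'HHHHH'
  1G -> 'G'
  9G -> 'GGGGGGGGG'
  6G -> 'GGGGGG'
  8H -> 'HHHHHHHH'

Decoded = HHHHHGGGGGGGGGGGGGGGGHHHHHHHH


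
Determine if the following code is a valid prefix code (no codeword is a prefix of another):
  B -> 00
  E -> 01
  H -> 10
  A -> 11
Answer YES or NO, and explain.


Checking each pair (does one codeword prefix another?):
  B='00' vs E='01': no prefix
  B='00' vs H='10': no prefix
  B='00' vs A='11': no prefix
  E='01' vs B='00': no prefix
  E='01' vs H='10': no prefix
  E='01' vs A='11': no prefix
  H='10' vs B='00': no prefix
  H='10' vs E='01': no prefix
  H='10' vs A='11': no prefix
  A='11' vs B='00': no prefix
  A='11' vs E='01': no prefix
  A='11' vs H='10': no prefix
No violation found over all pairs.

YES -- this is a valid prefix code. No codeword is a prefix of any other codeword.


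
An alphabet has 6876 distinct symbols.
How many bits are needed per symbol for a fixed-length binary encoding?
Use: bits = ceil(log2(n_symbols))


log2(6876) = 12.7474
Bracket: 2^12 = 4096 < 6876 <= 2^13 = 8192
So ceil(log2(6876)) = 13

bits = ceil(log2(6876)) = ceil(12.7474) = 13 bits


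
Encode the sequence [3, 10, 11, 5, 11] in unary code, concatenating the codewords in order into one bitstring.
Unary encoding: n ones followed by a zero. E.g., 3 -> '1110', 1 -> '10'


Encode each number as n ones followed by a terminating 0:
  3 -> 1110 (4 bits)
  10 -> 11111111110 (11 bits)
  11 -> 111111111110 (12 bits)
  5 -> 111110 (6 bits)
  11 -> 111111111110 (12 bits)
Total length = 4 + 11 + 12 + 6 + 12 = 45 bits.

Unary([3, 10, 11, 5, 11]) = 111011111111110111111111110111110111111111110 (45 bits)


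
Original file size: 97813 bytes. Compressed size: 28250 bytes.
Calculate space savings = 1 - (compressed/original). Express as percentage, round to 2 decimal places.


ratio = compressed/original = 28250/97813 = 0.288816
savings = 1 - ratio = 1 - 0.288816 = 0.711184
as a percentage: 0.711184 * 100 = 71.12%

Space savings = 1 - 28250/97813 = 71.12%


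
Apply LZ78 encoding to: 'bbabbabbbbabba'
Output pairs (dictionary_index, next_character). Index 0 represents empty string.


LZ78 encoding steps:
Dictionary: {0: ''}
Step 1: w='' (idx 0), next='b' -> output (0, 'b'), add 'b' as idx 1
Step 2: w='b' (idx 1), next='a' -> output (1, 'a'), add 'ba' as idx 2
Step 3: w='b' (idx 1), next='b' -> output (1, 'b'), add 'bb' as idx 3
Step 4: w='' (idx 0), next='a' -> output (0, 'a'), add 'a' as idx 4
Step 5: w='bb' (idx 3), next='b' -> output (3, 'b'), add 'bbb' as idx 5
Step 6: w='ba' (idx 2), next='b' -> output (2, 'b'), add 'bab' as idx 6
Step 7: w='ba' (idx 2), end of input -> output (2, '')


Encoded: [(0, 'b'), (1, 'a'), (1, 'b'), (0, 'a'), (3, 'b'), (2, 'b'), (2, '')]


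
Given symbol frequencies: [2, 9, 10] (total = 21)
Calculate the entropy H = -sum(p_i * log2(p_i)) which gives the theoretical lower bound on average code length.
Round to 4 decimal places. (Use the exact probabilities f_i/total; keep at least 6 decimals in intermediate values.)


Per-symbol terms -p_i * log2(p_i) with p_i = f_i/21:
  p = 2/21 = 0.095238: log2(p) = -3.392317, -p*log2(p) = 0.323078
  p = 9/21 = 0.428571: log2(p) = -1.222392, -p*log2(p) = 0.523882
  p = 10/21 = 0.476190: log2(p) = -1.070389, -p*log2(p) = 0.509709
H = 0.323078 + 0.523882 + 0.509709 = 1.356669

H = 1.3567 bits/symbol


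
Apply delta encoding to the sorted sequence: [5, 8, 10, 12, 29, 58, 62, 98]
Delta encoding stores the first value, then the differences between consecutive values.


First value: 5
Deltas:
  8 - 5 = 3
  10 - 8 = 2
  12 - 10 = 2
  29 - 12 = 17
  58 - 29 = 29
  62 - 58 = 4
  98 - 62 = 36


Delta encoded: [5, 3, 2, 2, 17, 29, 4, 36]


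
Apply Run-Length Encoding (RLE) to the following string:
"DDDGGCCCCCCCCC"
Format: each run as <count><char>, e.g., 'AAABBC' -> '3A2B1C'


Scanning runs left to right:
  i=0: run of 'D' x 3 -> '3D'
  i=3: run of 'G' x 2 -> '2G'
  i=5: run of 'C' x 9 -> '9C'

RLE = 3D2G9C


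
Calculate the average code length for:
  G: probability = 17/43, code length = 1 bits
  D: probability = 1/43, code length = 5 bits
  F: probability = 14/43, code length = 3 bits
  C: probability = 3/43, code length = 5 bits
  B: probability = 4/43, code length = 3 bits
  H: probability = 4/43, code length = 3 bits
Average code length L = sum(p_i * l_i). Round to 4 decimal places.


Weighted contributions p_i * l_i:
  G: (17/43) * 1 = 17/43
  D: (1/43) * 5 = 5/43
  F: (14/43) * 3 = 42/43
  C: (3/43) * 5 = 15/43
  B: (4/43) * 3 = 12/43
  H: (4/43) * 3 = 12/43
Sum = (17 + 5 + 42 + 15 + 12 + 12)/43 = 103/43

L = 103/43 = 2.3953 bits/symbol


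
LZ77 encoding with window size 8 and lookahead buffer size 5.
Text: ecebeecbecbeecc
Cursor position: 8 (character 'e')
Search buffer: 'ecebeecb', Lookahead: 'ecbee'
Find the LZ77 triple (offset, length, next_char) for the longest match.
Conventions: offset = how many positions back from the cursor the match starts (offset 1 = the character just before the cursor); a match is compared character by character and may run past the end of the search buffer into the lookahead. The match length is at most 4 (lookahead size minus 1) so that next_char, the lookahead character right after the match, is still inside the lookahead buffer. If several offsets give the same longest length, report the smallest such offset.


Try each offset into the search buffer:
  offset=1 (pos 7, char 'b'): match length 0
  offset=2 (pos 6, char 'c'): match length 0
  offset=3 (pos 5, char 'e'): match length 4
  offset=4 (pos 4, char 'e'): match length 1
  offset=5 (pos 3, char 'b'): match length 0
  offset=6 (pos 2, char 'e'): match length 1
  offset=7 (pos 1, char 'c'): match length 0
  offset=8 (pos 0, char 'e'): match length 2
Longest match has length 4 at offset 3.
next_char = character at position 8 + 4 = 12 -> 'e'

Best match: offset=3, length=4 (matching 'ecbe' starting at position 5)
LZ77 triple: (3, 4, 'e')


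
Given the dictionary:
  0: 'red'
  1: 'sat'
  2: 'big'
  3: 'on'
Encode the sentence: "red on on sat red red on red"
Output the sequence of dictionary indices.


Look up each word in the dictionary:
  'red' -> 0
  'on' -> 3
  'on' -> 3
  'sat' -> 1
  'red' -> 0
  'red' -> 0
  'on' -> 3
  'red' -> 0

Encoded: [0, 3, 3, 1, 0, 0, 3, 0]


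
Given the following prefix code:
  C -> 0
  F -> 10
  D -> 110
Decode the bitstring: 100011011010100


Decoding step by step:
Bits 10 -> F
Bits 0 -> C
Bits 0 -> C
Bits 110 -> D
Bits 110 -> D
Bits 10 -> F
Bits 10 -> F
Bits 0 -> C


Decoded message: FCCDDFFC


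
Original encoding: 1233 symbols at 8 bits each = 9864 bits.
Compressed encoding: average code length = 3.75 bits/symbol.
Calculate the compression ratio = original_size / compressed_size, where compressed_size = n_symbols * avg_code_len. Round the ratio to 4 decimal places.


original_size = n_symbols * orig_bits = 1233 * 8 = 9864 bits
compressed_size = n_symbols * avg_code_len = 1233 * 3.75 = 4623.75 bits
ratio = original_size / compressed_size = 9864 / 4623.75 = 2.1333

Compression ratio = 2.1333


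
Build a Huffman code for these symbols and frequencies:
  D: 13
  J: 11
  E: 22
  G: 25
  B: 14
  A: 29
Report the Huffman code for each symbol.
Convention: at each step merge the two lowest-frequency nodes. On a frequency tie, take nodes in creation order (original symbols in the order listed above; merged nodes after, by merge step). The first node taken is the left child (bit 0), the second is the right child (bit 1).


Huffman tree construction:
Step 1: Merge J(11) + D(13) = 24
Step 2: Merge B(14) + E(22) = 36
Step 3: Merge (J+D)(24) + G(25) = 49
Step 4: Merge A(29) + (B+E)(36) = 65
Step 5: Merge ((J+D)+G)(49) + (A+(B+E))(65) = 114
Read each symbol's code off the tree from the root (left child = 0, right child = 1).

Codes:
  D: 001 (length 3)
  J: 000 (length 3)
  E: 111 (length 3)
  G: 01 (length 2)
  B: 110 (length 3)
  A: 10 (length 2)
Average code length: 288/114 = 2.5263 bits/symbol


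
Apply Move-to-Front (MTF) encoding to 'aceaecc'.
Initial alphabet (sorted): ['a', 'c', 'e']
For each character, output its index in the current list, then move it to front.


MTF encoding:
'a': index 0 in ['a', 'c', 'e'] -> ['a', 'c', 'e']
'c': index 1 in ['a', 'c', 'e'] -> ['c', 'a', 'e']
'e': index 2 in ['c', 'a', 'e'] -> ['e', 'c', 'a']
'a': index 2 in ['e', 'c', 'a'] -> ['a', 'e', 'c']
'e': index 1 in ['a', 'e', 'c'] -> ['e', 'a', 'c']
'c': index 2 in ['e', 'a', 'c'] -> ['c', 'e', 'a']
'c': index 0 in ['c', 'e', 'a'] -> ['c', 'e', 'a']


Output: [0, 1, 2, 2, 1, 2, 0]


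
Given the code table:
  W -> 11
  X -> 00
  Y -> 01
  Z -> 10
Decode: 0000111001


Decoding:
00 -> X
00 -> X
11 -> W
10 -> Z
01 -> Y


Result: XXWZY


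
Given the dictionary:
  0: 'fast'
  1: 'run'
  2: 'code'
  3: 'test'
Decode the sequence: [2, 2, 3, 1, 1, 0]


Look up each index in the dictionary:
  2 -> 'code'
  2 -> 'code'
  3 -> 'test'
  1 -> 'run'
  1 -> 'run'
  0 -> 'fast'

Decoded: "code code test run run fast"


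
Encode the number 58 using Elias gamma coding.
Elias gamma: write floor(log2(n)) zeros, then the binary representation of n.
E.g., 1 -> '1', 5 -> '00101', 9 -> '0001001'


num_bits = floor(log2(58)) + 1 = 6
leading_zeros = num_bits - 1 = 5
binary(58) = 111010

Elias gamma(58) = '00000' + '111010' = 00000111010 (11 bits)


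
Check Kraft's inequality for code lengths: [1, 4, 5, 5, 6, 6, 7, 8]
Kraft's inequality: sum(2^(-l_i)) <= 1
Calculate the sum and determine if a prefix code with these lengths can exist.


Sum = 2^(-1) + 2^(-4) + 2^(-5) + 2^(-5) + 2^(-6) + 2^(-6) + 2^(-7) + 2^(-8)
    = 0.5 + 0.0625 + 0.03125 + 0.03125 + 0.015625 + 0.015625 + 0.0078125 + 0.00390625
    = 171/256 = 0.66796875
Since 0.66796875 <= 1, Kraft's inequality IS satisfied.
A prefix code with these lengths CAN exist.

Kraft sum = 0.66796875. Satisfied.


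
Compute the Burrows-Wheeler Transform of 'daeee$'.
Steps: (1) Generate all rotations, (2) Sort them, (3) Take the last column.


Rotations (sorted):
  0: $daeee -> last char: e
  1: aeee$d -> last char: d
  2: daeee$ -> last char: $
  3: e$daee -> last char: e
  4: ee$dae -> last char: e
  5: eee$da -> last char: a


BWT = ed$eea


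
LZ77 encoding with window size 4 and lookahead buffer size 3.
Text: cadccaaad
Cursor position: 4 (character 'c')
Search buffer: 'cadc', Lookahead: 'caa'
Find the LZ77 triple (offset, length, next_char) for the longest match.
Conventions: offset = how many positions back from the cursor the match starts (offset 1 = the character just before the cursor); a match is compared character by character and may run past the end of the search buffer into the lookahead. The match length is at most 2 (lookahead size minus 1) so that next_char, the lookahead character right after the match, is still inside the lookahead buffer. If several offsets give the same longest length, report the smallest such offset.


Try each offset into the search buffer:
  offset=1 (pos 3, char 'c'): match length 1
  offset=2 (pos 2, char 'd'): match length 0
  offset=3 (pos 1, char 'a'): match length 0
  offset=4 (pos 0, char 'c'): match length 2
Longest match has length 2 at offset 4.
next_char = character at position 4 + 2 = 6 -> 'a'

Best match: offset=4, length=2 (matching 'ca' starting at position 0)
LZ77 triple: (4, 2, 'a')


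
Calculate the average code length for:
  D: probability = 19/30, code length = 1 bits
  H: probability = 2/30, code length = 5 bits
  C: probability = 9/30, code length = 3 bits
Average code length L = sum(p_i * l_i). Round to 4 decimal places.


Weighted contributions p_i * l_i:
  D: (19/30) * 1 = 19/30
  H: (2/30) * 5 = 10/30
  C: (9/30) * 3 = 27/30
Sum = (19 + 10 + 27)/30 = 56/30

L = 56/30 = 1.8667 bits/symbol


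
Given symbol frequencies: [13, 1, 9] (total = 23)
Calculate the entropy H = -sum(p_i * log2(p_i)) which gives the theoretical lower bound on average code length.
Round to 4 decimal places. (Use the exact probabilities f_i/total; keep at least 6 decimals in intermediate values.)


Per-symbol terms -p_i * log2(p_i) with p_i = f_i/23:
  p = 13/23 = 0.565217: log2(p) = -0.823122, -p*log2(p) = 0.465243
  p = 1/23 = 0.043478: log2(p) = -4.523562, -p*log2(p) = 0.196677
  p = 9/23 = 0.391304: log2(p) = -1.353637, -p*log2(p) = 0.529684
H = 0.465243 + 0.196677 + 0.529684 = 1.191604

H = 1.1916 bits/symbol


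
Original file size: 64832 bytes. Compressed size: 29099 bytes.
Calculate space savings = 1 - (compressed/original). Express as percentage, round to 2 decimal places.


ratio = compressed/original = 29099/64832 = 0.448837
savings = 1 - ratio = 1 - 0.448837 = 0.551163
as a percentage: 0.551163 * 100 = 55.12%

Space savings = 1 - 29099/64832 = 55.12%


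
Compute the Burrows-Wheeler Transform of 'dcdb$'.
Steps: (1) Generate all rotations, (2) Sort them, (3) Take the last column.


Rotations (sorted):
  0: $dcdb -> last char: b
  1: b$dcd -> last char: d
  2: cdb$d -> last char: d
  3: db$dc -> last char: c
  4: dcdb$ -> last char: $


BWT = bddc$


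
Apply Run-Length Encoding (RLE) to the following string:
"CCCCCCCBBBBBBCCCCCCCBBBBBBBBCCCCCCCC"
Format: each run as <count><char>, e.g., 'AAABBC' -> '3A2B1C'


Scanning runs left to right:
  i=0: run of 'C' x 7 -> '7C'
  i=7: run of 'B' x 6 -> '6B'
  i=13: run of 'C' x 7 -> '7C'
  i=20: run of 'B' x 8 -> '8B'
  i=28: run of 'C' x 8 -> '8C'

RLE = 7C6B7C8B8C


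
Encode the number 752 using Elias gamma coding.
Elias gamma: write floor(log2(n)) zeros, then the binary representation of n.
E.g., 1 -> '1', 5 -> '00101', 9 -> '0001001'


num_bits = floor(log2(752)) + 1 = 10
leading_zeros = num_bits - 1 = 9
binary(752) = 1011110000

Elias gamma(752) = '000000000' + '1011110000' = 0000000001011110000 (19 bits)


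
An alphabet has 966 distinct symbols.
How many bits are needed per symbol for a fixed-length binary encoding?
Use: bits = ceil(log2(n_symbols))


log2(966) = 9.9159
Bracket: 2^9 = 512 < 966 <= 2^10 = 1024
So ceil(log2(966)) = 10

bits = ceil(log2(966)) = ceil(9.9159) = 10 bits


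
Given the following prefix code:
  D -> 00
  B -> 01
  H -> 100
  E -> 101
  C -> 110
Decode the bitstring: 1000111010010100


Decoding step by step:
Bits 100 -> H
Bits 01 -> B
Bits 110 -> C
Bits 100 -> H
Bits 101 -> E
Bits 00 -> D


Decoded message: HBCHED


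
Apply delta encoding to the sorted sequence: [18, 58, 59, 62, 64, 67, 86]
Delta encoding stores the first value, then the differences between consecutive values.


First value: 18
Deltas:
  58 - 18 = 40
  59 - 58 = 1
  62 - 59 = 3
  64 - 62 = 2
  67 - 64 = 3
  86 - 67 = 19


Delta encoded: [18, 40, 1, 3, 2, 3, 19]


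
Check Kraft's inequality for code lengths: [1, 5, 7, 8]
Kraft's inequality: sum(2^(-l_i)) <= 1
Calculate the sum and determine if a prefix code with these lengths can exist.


Sum = 2^(-1) + 2^(-5) + 2^(-7) + 2^(-8)
    = 0.5 + 0.03125 + 0.0078125 + 0.00390625
    = 139/256 = 0.54296875
Since 0.54296875 <= 1, Kraft's inequality IS satisfied.
A prefix code with these lengths CAN exist.

Kraft sum = 0.54296875. Satisfied.


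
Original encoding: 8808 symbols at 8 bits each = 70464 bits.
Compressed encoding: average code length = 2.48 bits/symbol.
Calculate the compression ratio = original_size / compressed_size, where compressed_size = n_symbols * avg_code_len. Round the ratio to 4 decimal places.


original_size = n_symbols * orig_bits = 8808 * 8 = 70464 bits
compressed_size = n_symbols * avg_code_len = 8808 * 2.48 = 21843.84 bits
ratio = original_size / compressed_size = 70464 / 21843.84 = 3.2258

Compression ratio = 3.2258
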